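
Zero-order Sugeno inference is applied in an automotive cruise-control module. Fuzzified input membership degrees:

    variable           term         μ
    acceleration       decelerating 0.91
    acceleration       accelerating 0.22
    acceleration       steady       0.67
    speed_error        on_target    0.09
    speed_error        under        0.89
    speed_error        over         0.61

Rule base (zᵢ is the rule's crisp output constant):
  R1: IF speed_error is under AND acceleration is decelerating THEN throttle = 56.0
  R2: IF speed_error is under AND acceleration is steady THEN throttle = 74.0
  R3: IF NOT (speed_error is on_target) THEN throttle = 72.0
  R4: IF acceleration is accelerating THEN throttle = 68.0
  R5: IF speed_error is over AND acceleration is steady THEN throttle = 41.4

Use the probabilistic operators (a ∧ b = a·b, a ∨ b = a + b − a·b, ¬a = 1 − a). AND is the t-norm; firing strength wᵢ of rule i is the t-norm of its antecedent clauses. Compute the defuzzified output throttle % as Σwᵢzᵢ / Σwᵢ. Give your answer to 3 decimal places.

63.459

R1 (z=56.0): under=0.89, decelerating=0.91; AND[a·b] → w = 0.8099
R2 (z=74.0): under=0.89, steady=0.67; AND[a·b] → w = 0.5963
R3 (z=72.0): ¬on_target=1−0.09=0.91 → w = 0.9100
R4 (z=68.0): accelerating=0.22 → w = 0.2200
R5 (z=41.4): over=0.61, steady=0.67; AND[a·b] → w = 0.4087
Weighted average = (0.8099·56.0 + 0.5963·74.0 + 0.9100·72.0 + 0.2200·68.0 + 0.4087·41.4) / (0.8099 + 0.5963 + 0.9100 + 0.2200 + 0.4087)
  = 186.8808 / 2.9449 = 63.459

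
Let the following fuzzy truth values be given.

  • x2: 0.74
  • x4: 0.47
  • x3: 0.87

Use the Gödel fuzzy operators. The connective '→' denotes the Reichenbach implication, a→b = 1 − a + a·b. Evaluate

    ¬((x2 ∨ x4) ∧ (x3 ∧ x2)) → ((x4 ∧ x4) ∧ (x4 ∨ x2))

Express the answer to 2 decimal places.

x2 ∨ x4 = max(a, b) on (0.74, 0.47) = 0.74
x3 ∧ x2 = min(a, b) on (0.87, 0.74) = 0.74
(x2 ∨ x4) ∧ (x3 ∧ x2) = min(a, b) on (0.74, 0.74) = 0.74
¬((x2 ∨ x4) ∧ (x3 ∧ x2)) = 1 − 0.74 = 0.26
x4 ∧ x4 = min(a, b) on (0.47, 0.47) = 0.47
x4 ∨ x2 = max(a, b) on (0.47, 0.74) = 0.74
(x4 ∧ x4) ∧ (x4 ∨ x2) = min(a, b) on (0.47, 0.74) = 0.47
¬((x2 ∨ x4) ∧ (x3 ∧ x2)) → ((x4 ∧ x4) ∧ (x4 ∨ x2))  [Reichenbach: 1 − a + a·b] with a=0.26, b=0.47 → 0.86

0.86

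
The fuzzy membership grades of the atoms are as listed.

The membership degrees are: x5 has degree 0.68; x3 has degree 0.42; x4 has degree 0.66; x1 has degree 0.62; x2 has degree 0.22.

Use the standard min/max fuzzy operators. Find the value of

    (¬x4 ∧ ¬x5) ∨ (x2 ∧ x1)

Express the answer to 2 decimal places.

0.32

¬x4 = 1 − 0.66 = 0.34
¬x5 = 1 − 0.68 = 0.32
¬x4 ∧ ¬x5 = min(a, b) on (0.34, 0.32) = 0.32
x2 ∧ x1 = min(a, b) on (0.22, 0.62) = 0.22
(¬x4 ∧ ¬x5) ∨ (x2 ∧ x1) = max(a, b) on (0.32, 0.22) = 0.32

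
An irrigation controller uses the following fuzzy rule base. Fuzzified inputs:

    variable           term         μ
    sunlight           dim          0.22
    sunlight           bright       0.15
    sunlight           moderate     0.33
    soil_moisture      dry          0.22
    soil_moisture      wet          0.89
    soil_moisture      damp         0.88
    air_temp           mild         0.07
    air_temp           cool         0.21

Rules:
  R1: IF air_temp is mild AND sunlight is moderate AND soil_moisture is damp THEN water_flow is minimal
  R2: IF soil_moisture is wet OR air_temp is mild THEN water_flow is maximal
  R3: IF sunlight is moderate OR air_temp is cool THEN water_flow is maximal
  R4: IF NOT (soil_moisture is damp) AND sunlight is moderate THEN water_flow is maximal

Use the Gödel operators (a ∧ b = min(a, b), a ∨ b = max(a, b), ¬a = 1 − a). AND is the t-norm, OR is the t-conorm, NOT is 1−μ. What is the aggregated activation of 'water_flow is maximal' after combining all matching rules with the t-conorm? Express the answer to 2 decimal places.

R1: mild=0.07, moderate=0.33, damp=0.88; AND[min(a, b)] → w = 0.07
R2: wet=0.89, mild=0.07; OR[max(a, b)] → w = 0.89
R3: moderate=0.33, cool=0.21; OR[max(a, b)] → w = 0.33
R4: ¬damp=1−0.88=0.12, moderate=0.33; AND[min(a, b)] → w = 0.12
Rules with consequent 'maximal': {R2, R3, R4} → strengths 0.89, 0.33, 0.12
Aggregate via t-conorm [max(a, b)]: 0.89

0.89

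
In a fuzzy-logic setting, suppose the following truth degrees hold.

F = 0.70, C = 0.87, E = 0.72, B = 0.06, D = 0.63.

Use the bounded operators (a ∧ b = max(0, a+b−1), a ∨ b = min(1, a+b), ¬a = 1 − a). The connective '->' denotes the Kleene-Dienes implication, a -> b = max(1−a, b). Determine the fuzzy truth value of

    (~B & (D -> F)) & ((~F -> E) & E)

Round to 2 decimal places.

~B = 1 − 0.06 = 0.94
D -> F  [Kleene-Dienes: max(1−a, b)] with a=0.63, b=0.70 → 0.70
~B & (D -> F) = max(0, a+b−1) on (0.94, 0.70) = 0.64
~F = 1 − 0.70 = 0.30
~F -> E  [Kleene-Dienes: max(1−a, b)] with a=0.30, b=0.72 → 0.72
(~F -> E) & E = max(0, a+b−1) on (0.72, 0.72) = 0.44
(~B & (D -> F)) & ((~F -> E) & E) = max(0, a+b−1) on (0.64, 0.44) = 0.08

0.08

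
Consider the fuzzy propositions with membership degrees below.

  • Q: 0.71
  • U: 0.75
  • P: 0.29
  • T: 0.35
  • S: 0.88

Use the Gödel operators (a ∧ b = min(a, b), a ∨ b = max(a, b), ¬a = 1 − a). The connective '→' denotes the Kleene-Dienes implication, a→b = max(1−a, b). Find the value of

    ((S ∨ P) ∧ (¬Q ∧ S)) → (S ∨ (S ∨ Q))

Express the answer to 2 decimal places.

S ∨ P = max(a, b) on (0.88, 0.29) = 0.88
¬Q = 1 − 0.71 = 0.29
¬Q ∧ S = min(a, b) on (0.29, 0.88) = 0.29
(S ∨ P) ∧ (¬Q ∧ S) = min(a, b) on (0.88, 0.29) = 0.29
S ∨ Q = max(a, b) on (0.88, 0.71) = 0.88
S ∨ (S ∨ Q) = max(a, b) on (0.88, 0.88) = 0.88
((S ∨ P) ∧ (¬Q ∧ S)) → (S ∨ (S ∨ Q))  [Kleene-Dienes: max(1−a, b)] with a=0.29, b=0.88 → 0.88

0.88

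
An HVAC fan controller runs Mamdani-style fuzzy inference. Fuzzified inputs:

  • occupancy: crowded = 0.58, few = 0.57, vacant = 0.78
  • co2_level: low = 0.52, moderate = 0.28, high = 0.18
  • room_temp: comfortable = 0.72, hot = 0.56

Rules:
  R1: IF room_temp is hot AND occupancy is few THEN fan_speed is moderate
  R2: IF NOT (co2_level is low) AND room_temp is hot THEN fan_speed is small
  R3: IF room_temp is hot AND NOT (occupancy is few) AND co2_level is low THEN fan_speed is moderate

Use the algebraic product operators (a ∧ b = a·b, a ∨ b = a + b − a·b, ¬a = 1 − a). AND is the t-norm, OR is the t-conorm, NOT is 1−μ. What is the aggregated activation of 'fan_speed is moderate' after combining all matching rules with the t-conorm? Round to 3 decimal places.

R1: hot=0.56, few=0.57; AND[a·b] → w = 0.3192
R2: ¬low=1−0.52=0.48, hot=0.56; AND[a·b] → w = 0.2688
R3: hot=0.56, ¬few=1−0.57=0.43, low=0.52; AND[a·b] → w = 0.1252
Rules with consequent 'moderate': {R1, R3} → strengths 0.3192, 0.1252
Aggregate via t-conorm [a + b − a·b]: 0.4044

0.404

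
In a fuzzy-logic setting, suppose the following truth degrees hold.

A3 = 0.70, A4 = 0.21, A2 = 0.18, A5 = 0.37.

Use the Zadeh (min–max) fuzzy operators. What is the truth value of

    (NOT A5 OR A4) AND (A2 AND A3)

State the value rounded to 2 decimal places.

0.18

NOT A5 = 1 − 0.37 = 0.63
NOT A5 OR A4 = max(a, b) on (0.63, 0.21) = 0.63
A2 AND A3 = min(a, b) on (0.18, 0.70) = 0.18
(NOT A5 OR A4) AND (A2 AND A3) = min(a, b) on (0.63, 0.18) = 0.18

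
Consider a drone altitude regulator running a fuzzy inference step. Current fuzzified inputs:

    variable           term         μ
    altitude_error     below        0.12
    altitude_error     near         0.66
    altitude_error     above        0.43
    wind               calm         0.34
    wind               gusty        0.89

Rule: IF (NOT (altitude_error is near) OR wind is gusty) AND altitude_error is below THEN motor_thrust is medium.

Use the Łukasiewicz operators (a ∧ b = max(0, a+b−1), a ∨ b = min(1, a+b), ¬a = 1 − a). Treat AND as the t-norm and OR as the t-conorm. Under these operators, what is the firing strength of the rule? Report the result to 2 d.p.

firing strength: (¬near=1−0.66=0.34 OR gusty=0.89) = 1.00; AND[max(0, a+b−1)] with below=0.12 → w = 0.12

0.12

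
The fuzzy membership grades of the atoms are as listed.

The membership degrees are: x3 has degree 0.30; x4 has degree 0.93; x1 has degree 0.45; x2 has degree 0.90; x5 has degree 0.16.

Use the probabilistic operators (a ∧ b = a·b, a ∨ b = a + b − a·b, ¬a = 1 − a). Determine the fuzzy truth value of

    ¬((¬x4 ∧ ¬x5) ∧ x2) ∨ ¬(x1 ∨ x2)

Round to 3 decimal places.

¬x4 = 1 − 0.9300 = 0.0700
¬x5 = 1 − 0.1600 = 0.8400
¬x4 ∧ ¬x5 = a·b on (0.0700, 0.8400) = 0.0588
(¬x4 ∧ ¬x5) ∧ x2 = a·b on (0.0588, 0.9000) = 0.0529
¬((¬x4 ∧ ¬x5) ∧ x2) = 1 − 0.0529 = 0.9471
x1 ∨ x2 = a + b − a·b on (0.4500, 0.9000) = 0.9450
¬(x1 ∨ x2) = 1 − 0.9450 = 0.0550
¬((¬x4 ∧ ¬x5) ∧ x2) ∨ ¬(x1 ∨ x2) = a + b − a·b on (0.9471, 0.0550) = 0.9500

0.950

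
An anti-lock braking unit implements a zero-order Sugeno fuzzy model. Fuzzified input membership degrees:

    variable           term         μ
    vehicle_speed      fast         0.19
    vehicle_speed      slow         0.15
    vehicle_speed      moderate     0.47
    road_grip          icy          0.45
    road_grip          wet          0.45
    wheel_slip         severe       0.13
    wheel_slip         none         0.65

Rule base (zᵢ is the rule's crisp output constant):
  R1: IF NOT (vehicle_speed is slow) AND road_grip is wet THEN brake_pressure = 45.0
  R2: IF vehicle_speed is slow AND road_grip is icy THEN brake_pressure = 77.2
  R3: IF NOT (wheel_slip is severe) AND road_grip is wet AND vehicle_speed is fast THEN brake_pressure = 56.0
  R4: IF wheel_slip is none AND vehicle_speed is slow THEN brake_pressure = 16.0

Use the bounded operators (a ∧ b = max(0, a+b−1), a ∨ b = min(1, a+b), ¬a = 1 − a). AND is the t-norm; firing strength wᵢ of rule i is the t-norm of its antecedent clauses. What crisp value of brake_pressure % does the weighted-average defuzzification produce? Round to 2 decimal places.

45.00

R1 (z=45.0): ¬slow=1−0.15=0.85, wet=0.45; AND[max(0, a+b−1)] → w = 0.30
R2 (z=77.2): slow=0.15, icy=0.45; AND[max(0, a+b−1)] → w = 0.00
R3 (z=56.0): ¬severe=1−0.13=0.87, wet=0.45, fast=0.19; AND[max(0, a+b−1)] → w = 0.00
R4 (z=16.0): none=0.65, slow=0.15; AND[max(0, a+b−1)] → w = 0.00
Weighted average = (0.30·45.0 + 0.00·77.2 + 0.00·56.0 + 0.00·16.0) / (0.30 + 0.00 + 0.00 + 0.00)
  = 13.5000 / 0.3000 = 45.00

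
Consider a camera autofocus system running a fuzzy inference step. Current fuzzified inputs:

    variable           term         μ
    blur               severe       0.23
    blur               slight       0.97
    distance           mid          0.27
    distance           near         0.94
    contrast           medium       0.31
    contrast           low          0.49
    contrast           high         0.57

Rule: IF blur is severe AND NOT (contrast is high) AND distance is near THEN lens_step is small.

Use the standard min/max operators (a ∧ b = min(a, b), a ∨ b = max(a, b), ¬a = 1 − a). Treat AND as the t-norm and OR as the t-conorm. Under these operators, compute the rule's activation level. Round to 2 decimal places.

firing strength: severe=0.23, ¬high=1−0.57=0.43, near=0.94; AND[min(a, b)] → w = 0.23

0.23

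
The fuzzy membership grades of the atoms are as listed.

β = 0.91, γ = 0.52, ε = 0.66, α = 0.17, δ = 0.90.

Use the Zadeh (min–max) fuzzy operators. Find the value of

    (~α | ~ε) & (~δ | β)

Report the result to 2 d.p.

0.83

~α = 1 − 0.17 = 0.83
~ε = 1 − 0.66 = 0.34
~α | ~ε = max(a, b) on (0.83, 0.34) = 0.83
~δ = 1 − 0.90 = 0.10
~δ | β = max(a, b) on (0.10, 0.91) = 0.91
(~α | ~ε) & (~δ | β) = min(a, b) on (0.83, 0.91) = 0.83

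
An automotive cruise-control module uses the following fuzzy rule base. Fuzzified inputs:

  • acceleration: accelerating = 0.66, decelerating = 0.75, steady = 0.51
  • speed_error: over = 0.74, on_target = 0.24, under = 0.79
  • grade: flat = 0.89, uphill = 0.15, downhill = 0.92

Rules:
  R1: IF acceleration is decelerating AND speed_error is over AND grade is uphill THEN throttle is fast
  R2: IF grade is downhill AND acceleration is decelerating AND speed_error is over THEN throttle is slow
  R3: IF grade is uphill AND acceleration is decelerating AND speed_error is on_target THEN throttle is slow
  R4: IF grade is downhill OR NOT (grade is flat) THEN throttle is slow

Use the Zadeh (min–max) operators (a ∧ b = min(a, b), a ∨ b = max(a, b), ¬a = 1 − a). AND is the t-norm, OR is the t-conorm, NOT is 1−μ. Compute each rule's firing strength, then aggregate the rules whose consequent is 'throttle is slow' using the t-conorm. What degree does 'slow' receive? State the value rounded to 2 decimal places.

R1: decelerating=0.75, over=0.74, uphill=0.15; AND[min(a, b)] → w = 0.15
R2: downhill=0.92, decelerating=0.75, over=0.74; AND[min(a, b)] → w = 0.74
R3: uphill=0.15, decelerating=0.75, on_target=0.24; AND[min(a, b)] → w = 0.15
R4: downhill=0.92, ¬flat=1−0.89=0.11; OR[max(a, b)] → w = 0.92
Rules with consequent 'slow': {R2, R3, R4} → strengths 0.74, 0.15, 0.92
Aggregate via t-conorm [max(a, b)]: 0.92

0.92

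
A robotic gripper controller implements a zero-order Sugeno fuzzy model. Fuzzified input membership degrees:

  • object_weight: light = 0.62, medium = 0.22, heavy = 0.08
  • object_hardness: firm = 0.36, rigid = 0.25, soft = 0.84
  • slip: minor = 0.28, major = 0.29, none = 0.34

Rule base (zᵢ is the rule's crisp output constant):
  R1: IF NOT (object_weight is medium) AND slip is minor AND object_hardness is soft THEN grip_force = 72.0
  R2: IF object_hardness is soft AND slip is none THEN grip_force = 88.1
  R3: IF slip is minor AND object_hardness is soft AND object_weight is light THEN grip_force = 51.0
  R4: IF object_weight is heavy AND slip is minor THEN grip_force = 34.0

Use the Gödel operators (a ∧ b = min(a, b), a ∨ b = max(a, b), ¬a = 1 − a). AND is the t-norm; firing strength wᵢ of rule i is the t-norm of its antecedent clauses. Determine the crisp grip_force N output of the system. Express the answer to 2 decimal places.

R1 (z=72.0): ¬medium=1−0.22=0.78, minor=0.28, soft=0.84; AND[min(a, b)] → w = 0.28
R2 (z=88.1): soft=0.84, none=0.34; AND[min(a, b)] → w = 0.34
R3 (z=51.0): minor=0.28, soft=0.84, light=0.62; AND[min(a, b)] → w = 0.28
R4 (z=34.0): heavy=0.08, minor=0.28; AND[min(a, b)] → w = 0.08
Weighted average = (0.28·72.0 + 0.34·88.1 + 0.28·51.0 + 0.08·34.0) / (0.28 + 0.34 + 0.28 + 0.08)
  = 67.1140 / 0.9800 = 68.48

68.48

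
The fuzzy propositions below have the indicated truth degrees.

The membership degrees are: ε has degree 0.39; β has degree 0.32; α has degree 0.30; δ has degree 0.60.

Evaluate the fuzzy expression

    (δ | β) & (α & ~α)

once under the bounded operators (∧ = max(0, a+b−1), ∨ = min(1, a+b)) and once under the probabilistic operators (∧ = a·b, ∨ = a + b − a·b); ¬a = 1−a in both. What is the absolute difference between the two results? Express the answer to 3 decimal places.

Under bounded:
  δ | β = min(1, a+b) on (0.60, 0.32) = 0.92
  ~α = 1 − 0.30 = 0.70
  α & ~α = max(0, a+b−1) on (0.30, 0.70) = 0.00
  (δ | β) & (α & ~α) = max(0, a+b−1) on (0.92, 0.00) = 0.00
  → value = 0.0000
Under probabilistic:
  δ | β = a + b − a·b on (0.6000, 0.3200) = 0.7280
  ~α = 1 − 0.3000 = 0.7000
  α & ~α = a·b on (0.3000, 0.7000) = 0.2100
  (δ | β) & (α & ~α) = a·b on (0.7280, 0.2100) = 0.1529
  → value = 0.1529
|0.0000 − 0.1529| = 0.153

0.153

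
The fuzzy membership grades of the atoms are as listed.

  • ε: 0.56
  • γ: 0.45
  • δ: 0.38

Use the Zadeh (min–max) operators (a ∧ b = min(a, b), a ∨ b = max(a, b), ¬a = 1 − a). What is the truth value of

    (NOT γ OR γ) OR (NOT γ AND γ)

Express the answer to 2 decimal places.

NOT γ = 1 − 0.45 = 0.55
NOT γ OR γ = max(a, b) on (0.55, 0.45) = 0.55
NOT γ = 1 − 0.45 = 0.55
NOT γ AND γ = min(a, b) on (0.55, 0.45) = 0.45
(NOT γ OR γ) OR (NOT γ AND γ) = max(a, b) on (0.55, 0.45) = 0.55

0.55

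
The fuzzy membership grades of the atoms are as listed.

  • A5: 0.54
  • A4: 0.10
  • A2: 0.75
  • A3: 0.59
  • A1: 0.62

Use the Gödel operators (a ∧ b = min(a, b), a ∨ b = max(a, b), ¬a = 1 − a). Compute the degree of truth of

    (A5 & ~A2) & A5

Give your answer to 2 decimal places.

~A2 = 1 − 0.75 = 0.25
A5 & ~A2 = min(a, b) on (0.54, 0.25) = 0.25
(A5 & ~A2) & A5 = min(a, b) on (0.25, 0.54) = 0.25

0.25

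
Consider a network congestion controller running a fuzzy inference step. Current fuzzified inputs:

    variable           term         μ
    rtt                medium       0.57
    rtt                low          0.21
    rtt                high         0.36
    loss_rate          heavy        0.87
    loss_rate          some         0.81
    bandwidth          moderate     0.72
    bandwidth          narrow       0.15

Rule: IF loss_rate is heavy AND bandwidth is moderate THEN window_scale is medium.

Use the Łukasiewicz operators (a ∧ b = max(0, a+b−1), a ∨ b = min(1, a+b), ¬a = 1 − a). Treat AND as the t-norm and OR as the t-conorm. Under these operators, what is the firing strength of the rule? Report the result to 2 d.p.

firing strength: heavy=0.87, moderate=0.72; AND[max(0, a+b−1)] → w = 0.59

0.59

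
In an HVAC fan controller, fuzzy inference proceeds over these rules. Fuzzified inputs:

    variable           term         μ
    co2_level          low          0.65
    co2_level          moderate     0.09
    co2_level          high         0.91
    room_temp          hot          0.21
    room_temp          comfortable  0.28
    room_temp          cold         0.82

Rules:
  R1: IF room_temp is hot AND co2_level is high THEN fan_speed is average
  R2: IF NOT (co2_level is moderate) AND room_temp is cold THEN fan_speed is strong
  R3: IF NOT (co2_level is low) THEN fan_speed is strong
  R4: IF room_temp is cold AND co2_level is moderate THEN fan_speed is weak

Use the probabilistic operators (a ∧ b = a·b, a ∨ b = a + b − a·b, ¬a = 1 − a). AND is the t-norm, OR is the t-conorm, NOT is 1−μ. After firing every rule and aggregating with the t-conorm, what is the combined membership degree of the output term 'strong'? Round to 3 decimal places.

R1: hot=0.21, high=0.91; AND[a·b] → w = 0.1911
R2: ¬moderate=1−0.09=0.91, cold=0.82; AND[a·b] → w = 0.7462
R3: ¬low=1−0.65=0.35 → w = 0.3500
R4: cold=0.82, moderate=0.09; AND[a·b] → w = 0.0738
Rules with consequent 'strong': {R2, R3} → strengths 0.7462, 0.3500
Aggregate via t-conorm [a + b − a·b]: 0.8350

0.835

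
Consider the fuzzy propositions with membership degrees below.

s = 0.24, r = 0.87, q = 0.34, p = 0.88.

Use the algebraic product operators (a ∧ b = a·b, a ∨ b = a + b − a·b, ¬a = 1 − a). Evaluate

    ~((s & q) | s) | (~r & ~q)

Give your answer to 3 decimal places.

s & q = a·b on (0.2400, 0.3400) = 0.0816
(s & q) | s = a + b − a·b on (0.0816, 0.2400) = 0.3020
~((s & q) | s) = 1 − 0.3020 = 0.6980
~r = 1 − 0.8700 = 0.1300
~q = 1 − 0.3400 = 0.6600
~r & ~q = a·b on (0.1300, 0.6600) = 0.0858
~((s & q) | s) | (~r & ~q) = a + b − a·b on (0.6980, 0.0858) = 0.7239

0.724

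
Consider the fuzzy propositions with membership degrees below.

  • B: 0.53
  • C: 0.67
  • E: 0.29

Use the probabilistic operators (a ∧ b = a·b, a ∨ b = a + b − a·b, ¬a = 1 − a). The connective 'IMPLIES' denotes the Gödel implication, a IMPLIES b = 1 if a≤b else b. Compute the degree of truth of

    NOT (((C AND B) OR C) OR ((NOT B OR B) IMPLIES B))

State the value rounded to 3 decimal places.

C AND B = a·b on (0.6700, 0.5300) = 0.3551
(C AND B) OR C = a + b − a·b on (0.3551, 0.6700) = 0.7872
NOT B = 1 − 0.5300 = 0.4700
NOT B OR B = a + b − a·b on (0.4700, 0.5300) = 0.7509
(NOT B OR B) IMPLIES B  [Gödel: 1 if a≤b else b] with a=0.7509, b=0.5300 → 0.5300
((C AND B) OR C) OR ((NOT B OR B) IMPLIES B) = a + b − a·b on (0.7872, 0.5300) = 0.9000
NOT (((C AND B) OR C) OR ((NOT B OR B) IMPLIES B)) = 1 − 0.9000 = 0.1000

0.100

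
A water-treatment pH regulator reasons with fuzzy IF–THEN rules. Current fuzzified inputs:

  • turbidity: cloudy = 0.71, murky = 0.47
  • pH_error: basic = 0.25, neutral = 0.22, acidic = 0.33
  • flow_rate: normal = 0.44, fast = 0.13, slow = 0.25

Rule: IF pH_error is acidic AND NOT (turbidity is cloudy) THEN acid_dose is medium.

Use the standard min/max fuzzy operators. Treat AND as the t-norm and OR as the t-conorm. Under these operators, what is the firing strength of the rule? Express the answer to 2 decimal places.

firing strength: acidic=0.33, ¬cloudy=1−0.71=0.29; AND[min(a, b)] → w = 0.29

0.29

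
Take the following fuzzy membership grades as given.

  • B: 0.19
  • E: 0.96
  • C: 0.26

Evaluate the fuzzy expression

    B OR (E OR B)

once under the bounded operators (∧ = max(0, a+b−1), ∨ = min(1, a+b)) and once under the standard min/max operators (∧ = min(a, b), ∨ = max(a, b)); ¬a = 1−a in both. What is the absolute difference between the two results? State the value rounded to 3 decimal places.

0.040

Under bounded:
  E OR B = min(1, a+b) on (0.96, 0.19) = 1.00
  B OR (E OR B) = min(1, a+b) on (0.19, 1.00) = 1.00
  → value = 1.0000
Under standard min/max:
  E OR B = max(a, b) on (0.96, 0.19) = 0.96
  B OR (E OR B) = max(a, b) on (0.19, 0.96) = 0.96
  → value = 0.9600
|1.0000 − 0.9600| = 0.040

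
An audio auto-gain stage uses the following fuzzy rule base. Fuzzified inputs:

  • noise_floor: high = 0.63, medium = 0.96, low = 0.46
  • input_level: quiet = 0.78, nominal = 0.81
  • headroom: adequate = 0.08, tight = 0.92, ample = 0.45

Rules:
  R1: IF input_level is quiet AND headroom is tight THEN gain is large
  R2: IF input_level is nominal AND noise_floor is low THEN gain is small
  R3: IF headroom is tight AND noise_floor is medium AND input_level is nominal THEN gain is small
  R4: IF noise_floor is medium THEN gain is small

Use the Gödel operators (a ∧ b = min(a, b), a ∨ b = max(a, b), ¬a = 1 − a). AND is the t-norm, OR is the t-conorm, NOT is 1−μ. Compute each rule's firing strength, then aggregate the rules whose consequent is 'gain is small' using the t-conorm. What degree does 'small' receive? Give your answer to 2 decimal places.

0.96

R1: quiet=0.78, tight=0.92; AND[min(a, b)] → w = 0.78
R2: nominal=0.81, low=0.46; AND[min(a, b)] → w = 0.46
R3: tight=0.92, medium=0.96, nominal=0.81; AND[min(a, b)] → w = 0.81
R4: medium=0.96 → w = 0.96
Rules with consequent 'small': {R2, R3, R4} → strengths 0.46, 0.81, 0.96
Aggregate via t-conorm [max(a, b)]: 0.96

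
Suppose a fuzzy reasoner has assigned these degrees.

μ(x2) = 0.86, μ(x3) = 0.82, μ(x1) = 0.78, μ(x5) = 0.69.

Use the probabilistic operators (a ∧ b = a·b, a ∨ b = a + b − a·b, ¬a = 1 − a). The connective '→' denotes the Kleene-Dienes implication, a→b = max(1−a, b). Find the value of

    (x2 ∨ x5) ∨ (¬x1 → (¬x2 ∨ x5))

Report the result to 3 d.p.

x2 ∨ x5 = a + b − a·b on (0.8600, 0.6900) = 0.9566
¬x1 = 1 − 0.7800 = 0.2200
¬x2 = 1 − 0.8600 = 0.1400
¬x2 ∨ x5 = a + b − a·b on (0.1400, 0.6900) = 0.7334
¬x1 → (¬x2 ∨ x5)  [Kleene-Dienes: max(1−a, b)] with a=0.2200, b=0.7334 → 0.7800
(x2 ∨ x5) ∨ (¬x1 → (¬x2 ∨ x5)) = a + b − a·b on (0.9566, 0.7800) = 0.9905

0.990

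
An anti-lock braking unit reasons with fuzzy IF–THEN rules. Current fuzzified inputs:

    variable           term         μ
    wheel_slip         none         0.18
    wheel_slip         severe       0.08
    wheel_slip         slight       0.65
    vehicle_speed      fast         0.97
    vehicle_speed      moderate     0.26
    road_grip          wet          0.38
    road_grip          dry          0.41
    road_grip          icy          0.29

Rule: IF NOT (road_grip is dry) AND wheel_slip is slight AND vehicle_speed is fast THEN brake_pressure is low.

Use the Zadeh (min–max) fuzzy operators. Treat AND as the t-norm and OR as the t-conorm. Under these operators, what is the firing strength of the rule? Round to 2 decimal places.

firing strength: ¬dry=1−0.41=0.59, slight=0.65, fast=0.97; AND[min(a, b)] → w = 0.59

0.59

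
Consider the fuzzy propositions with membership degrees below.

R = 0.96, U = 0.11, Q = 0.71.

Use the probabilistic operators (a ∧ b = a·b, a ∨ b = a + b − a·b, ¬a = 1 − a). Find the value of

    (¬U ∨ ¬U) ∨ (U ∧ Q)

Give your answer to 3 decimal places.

0.989

¬U = 1 − 0.1100 = 0.8900
¬U = 1 − 0.1100 = 0.8900
¬U ∨ ¬U = a + b − a·b on (0.8900, 0.8900) = 0.9879
U ∧ Q = a·b on (0.1100, 0.7100) = 0.0781
(¬U ∨ ¬U) ∨ (U ∧ Q) = a + b − a·b on (0.9879, 0.0781) = 0.9888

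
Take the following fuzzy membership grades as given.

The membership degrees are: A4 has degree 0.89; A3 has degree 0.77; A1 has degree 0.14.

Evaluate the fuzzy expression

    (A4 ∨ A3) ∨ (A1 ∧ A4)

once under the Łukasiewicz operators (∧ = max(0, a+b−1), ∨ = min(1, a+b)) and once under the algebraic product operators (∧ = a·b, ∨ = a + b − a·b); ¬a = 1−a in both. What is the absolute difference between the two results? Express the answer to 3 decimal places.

0.022

Under Łukasiewicz:
  A4 ∨ A3 = min(1, a+b) on (0.89, 0.77) = 1.00
  A1 ∧ A4 = max(0, a+b−1) on (0.14, 0.89) = 0.03
  (A4 ∨ A3) ∨ (A1 ∧ A4) = min(1, a+b) on (1.00, 0.03) = 1.00
  → value = 1.0000
Under algebraic product:
  A4 ∨ A3 = a + b − a·b on (0.8900, 0.7700) = 0.9747
  A1 ∧ A4 = a·b on (0.1400, 0.8900) = 0.1246
  (A4 ∨ A3) ∨ (A1 ∧ A4) = a + b − a·b on (0.9747, 0.1246) = 0.9779
  → value = 0.9779
|1.0000 − 0.9779| = 0.022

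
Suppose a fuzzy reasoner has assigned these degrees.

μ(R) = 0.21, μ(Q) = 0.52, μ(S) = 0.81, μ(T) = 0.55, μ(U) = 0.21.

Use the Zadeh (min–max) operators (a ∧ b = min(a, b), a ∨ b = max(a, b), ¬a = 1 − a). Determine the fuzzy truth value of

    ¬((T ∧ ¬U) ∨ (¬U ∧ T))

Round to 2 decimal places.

0.45

¬U = 1 − 0.21 = 0.79
T ∧ ¬U = min(a, b) on (0.55, 0.79) = 0.55
¬U = 1 − 0.21 = 0.79
¬U ∧ T = min(a, b) on (0.79, 0.55) = 0.55
(T ∧ ¬U) ∨ (¬U ∧ T) = max(a, b) on (0.55, 0.55) = 0.55
¬((T ∧ ¬U) ∨ (¬U ∧ T)) = 1 − 0.55 = 0.45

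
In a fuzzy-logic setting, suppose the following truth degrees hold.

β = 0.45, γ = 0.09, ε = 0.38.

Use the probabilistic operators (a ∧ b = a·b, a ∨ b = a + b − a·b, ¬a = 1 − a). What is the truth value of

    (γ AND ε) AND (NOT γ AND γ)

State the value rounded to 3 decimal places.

0.003

γ AND ε = a·b on (0.0900, 0.3800) = 0.0342
NOT γ = 1 − 0.0900 = 0.9100
NOT γ AND γ = a·b on (0.9100, 0.0900) = 0.0819
(γ AND ε) AND (NOT γ AND γ) = a·b on (0.0342, 0.0819) = 0.0028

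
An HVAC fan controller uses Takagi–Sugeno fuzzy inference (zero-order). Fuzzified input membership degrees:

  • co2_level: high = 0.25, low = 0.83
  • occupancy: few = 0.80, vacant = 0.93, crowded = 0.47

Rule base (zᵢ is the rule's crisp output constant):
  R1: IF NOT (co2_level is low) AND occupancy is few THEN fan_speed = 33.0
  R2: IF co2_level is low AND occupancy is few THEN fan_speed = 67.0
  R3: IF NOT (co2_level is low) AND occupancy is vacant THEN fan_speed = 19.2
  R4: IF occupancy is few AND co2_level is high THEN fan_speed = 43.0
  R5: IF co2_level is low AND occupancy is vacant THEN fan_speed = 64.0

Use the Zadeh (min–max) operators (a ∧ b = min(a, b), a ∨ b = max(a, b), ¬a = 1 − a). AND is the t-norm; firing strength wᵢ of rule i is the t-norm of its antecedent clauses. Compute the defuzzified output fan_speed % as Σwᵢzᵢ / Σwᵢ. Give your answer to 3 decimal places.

R1 (z=33.0): ¬low=1−0.83=0.17, few=0.80; AND[min(a, b)] → w = 0.17
R2 (z=67.0): low=0.83, few=0.80; AND[min(a, b)] → w = 0.80
R3 (z=19.2): ¬low=1−0.83=0.17, vacant=0.93; AND[min(a, b)] → w = 0.17
R4 (z=43.0): few=0.80, high=0.25; AND[min(a, b)] → w = 0.25
R5 (z=64.0): low=0.83, vacant=0.93; AND[min(a, b)] → w = 0.83
Weighted average = (0.17·33.0 + 0.80·67.0 + 0.17·19.2 + 0.25·43.0 + 0.83·64.0) / (0.17 + 0.80 + 0.17 + 0.25 + 0.83)
  = 126.3440 / 2.2200 = 56.912

56.912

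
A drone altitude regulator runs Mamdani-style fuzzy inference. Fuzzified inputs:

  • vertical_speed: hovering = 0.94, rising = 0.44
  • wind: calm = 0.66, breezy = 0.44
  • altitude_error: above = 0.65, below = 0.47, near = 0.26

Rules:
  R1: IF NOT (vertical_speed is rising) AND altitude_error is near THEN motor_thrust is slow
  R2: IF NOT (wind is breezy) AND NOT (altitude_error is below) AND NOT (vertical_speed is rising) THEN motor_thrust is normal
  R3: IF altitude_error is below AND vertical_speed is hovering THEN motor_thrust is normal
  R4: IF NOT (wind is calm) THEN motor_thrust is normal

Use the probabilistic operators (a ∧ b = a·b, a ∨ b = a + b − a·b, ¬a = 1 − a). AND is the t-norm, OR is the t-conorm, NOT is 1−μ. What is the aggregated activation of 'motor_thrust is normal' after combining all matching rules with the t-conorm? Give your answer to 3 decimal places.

0.693

R1: ¬rising=1−0.44=0.56, near=0.26; AND[a·b] → w = 0.1456
R2: ¬breezy=1−0.44=0.56, ¬below=1−0.47=0.53, ¬rising=1−0.44=0.56; AND[a·b] → w = 0.1662
R3: below=0.47, hovering=0.94; AND[a·b] → w = 0.4418
R4: ¬calm=1−0.66=0.34 → w = 0.3400
Rules with consequent 'normal': {R2, R3, R4} → strengths 0.1662, 0.4418, 0.3400
Aggregate via t-conorm [a + b − a·b]: 0.6928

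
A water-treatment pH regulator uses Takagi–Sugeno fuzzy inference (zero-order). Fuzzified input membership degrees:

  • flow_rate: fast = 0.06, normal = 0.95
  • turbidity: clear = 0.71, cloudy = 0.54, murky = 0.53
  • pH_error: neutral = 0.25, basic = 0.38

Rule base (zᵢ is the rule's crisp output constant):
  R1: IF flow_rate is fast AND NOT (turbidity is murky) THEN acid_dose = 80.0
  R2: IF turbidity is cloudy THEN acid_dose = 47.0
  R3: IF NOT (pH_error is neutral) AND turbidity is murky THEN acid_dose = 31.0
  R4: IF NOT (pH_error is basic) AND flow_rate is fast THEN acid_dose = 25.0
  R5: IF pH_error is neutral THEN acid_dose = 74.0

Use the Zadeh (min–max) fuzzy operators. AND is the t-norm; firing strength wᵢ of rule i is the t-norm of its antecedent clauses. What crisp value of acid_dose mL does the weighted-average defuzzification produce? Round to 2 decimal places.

R1 (z=80.0): fast=0.06, ¬murky=1−0.53=0.47; AND[min(a, b)] → w = 0.06
R2 (z=47.0): cloudy=0.54 → w = 0.54
R3 (z=31.0): ¬neutral=1−0.25=0.75, murky=0.53; AND[min(a, b)] → w = 0.53
R4 (z=25.0): ¬basic=1−0.38=0.62, fast=0.06; AND[min(a, b)] → w = 0.06
R5 (z=74.0): neutral=0.25 → w = 0.25
Weighted average = (0.06·80.0 + 0.54·47.0 + 0.53·31.0 + 0.06·25.0 + 0.25·74.0) / (0.06 + 0.54 + 0.53 + 0.06 + 0.25)
  = 66.6100 / 1.4400 = 46.26

46.26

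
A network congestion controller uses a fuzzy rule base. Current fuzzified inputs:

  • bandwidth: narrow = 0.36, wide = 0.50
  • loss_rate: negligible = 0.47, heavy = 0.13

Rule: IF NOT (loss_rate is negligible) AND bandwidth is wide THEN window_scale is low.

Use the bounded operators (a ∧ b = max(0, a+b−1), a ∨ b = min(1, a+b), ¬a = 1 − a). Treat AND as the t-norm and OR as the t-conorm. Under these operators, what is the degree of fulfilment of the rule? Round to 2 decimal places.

0.03

firing strength: ¬negligible=1−0.47=0.53, wide=0.50; AND[max(0, a+b−1)] → w = 0.03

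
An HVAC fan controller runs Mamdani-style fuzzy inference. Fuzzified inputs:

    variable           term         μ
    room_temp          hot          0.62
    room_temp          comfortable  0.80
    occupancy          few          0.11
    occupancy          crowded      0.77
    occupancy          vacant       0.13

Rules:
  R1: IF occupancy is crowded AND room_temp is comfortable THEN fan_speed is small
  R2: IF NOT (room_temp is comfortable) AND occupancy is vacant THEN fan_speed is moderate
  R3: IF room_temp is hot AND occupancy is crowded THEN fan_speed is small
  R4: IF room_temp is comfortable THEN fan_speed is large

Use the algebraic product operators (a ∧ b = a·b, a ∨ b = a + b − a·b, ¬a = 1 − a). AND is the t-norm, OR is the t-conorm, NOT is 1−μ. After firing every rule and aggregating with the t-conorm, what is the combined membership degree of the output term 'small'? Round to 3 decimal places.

R1: crowded=0.77, comfortable=0.80; AND[a·b] → w = 0.6160
R2: ¬comfortable=1−0.80=0.20, vacant=0.13; AND[a·b] → w = 0.0260
R3: hot=0.62, crowded=0.77; AND[a·b] → w = 0.4774
R4: comfortable=0.80 → w = 0.8000
Rules with consequent 'small': {R1, R3} → strengths 0.6160, 0.4774
Aggregate via t-conorm [a + b − a·b]: 0.7993

0.799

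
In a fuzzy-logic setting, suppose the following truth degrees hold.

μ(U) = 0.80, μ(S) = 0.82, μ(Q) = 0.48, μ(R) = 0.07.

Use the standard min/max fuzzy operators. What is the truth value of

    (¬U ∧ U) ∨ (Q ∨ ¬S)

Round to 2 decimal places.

¬U = 1 − 0.80 = 0.20
¬U ∧ U = min(a, b) on (0.20, 0.80) = 0.20
¬S = 1 − 0.82 = 0.18
Q ∨ ¬S = max(a, b) on (0.48, 0.18) = 0.48
(¬U ∧ U) ∨ (Q ∨ ¬S) = max(a, b) on (0.20, 0.48) = 0.48

0.48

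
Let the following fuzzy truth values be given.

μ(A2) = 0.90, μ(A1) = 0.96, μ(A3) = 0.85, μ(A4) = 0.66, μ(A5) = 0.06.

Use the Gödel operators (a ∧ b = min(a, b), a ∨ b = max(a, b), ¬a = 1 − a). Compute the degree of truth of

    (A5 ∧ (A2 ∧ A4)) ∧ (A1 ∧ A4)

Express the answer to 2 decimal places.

A2 ∧ A4 = min(a, b) on (0.90, 0.66) = 0.66
A5 ∧ (A2 ∧ A4) = min(a, b) on (0.06, 0.66) = 0.06
A1 ∧ A4 = min(a, b) on (0.96, 0.66) = 0.66
(A5 ∧ (A2 ∧ A4)) ∧ (A1 ∧ A4) = min(a, b) on (0.06, 0.66) = 0.06

0.06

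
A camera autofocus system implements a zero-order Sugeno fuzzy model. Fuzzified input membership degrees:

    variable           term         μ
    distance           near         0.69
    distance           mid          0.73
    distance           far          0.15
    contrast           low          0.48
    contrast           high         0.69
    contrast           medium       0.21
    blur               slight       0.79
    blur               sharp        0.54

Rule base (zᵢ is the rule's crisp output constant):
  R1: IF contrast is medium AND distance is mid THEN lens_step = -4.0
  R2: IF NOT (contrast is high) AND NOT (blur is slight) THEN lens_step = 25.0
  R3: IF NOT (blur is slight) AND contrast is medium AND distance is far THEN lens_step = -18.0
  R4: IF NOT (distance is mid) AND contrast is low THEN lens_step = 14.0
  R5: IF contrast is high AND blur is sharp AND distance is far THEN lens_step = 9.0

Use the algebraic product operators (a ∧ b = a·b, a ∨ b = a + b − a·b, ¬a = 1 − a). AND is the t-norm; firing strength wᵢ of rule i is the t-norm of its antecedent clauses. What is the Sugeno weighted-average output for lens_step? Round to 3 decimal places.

7.826

R1 (z=-4.0): medium=0.21, mid=0.73; AND[a·b] → w = 0.1533
R2 (z=25.0): ¬high=1−0.69=0.31, ¬slight=1−0.79=0.21; AND[a·b] → w = 0.0651
R3 (z=-18.0): ¬slight=1−0.79=0.21, medium=0.21, far=0.15; AND[a·b] → w = 0.0066
R4 (z=14.0): ¬mid=1−0.73=0.27, low=0.48; AND[a·b] → w = 0.1296
R5 (z=9.0): high=0.69, sharp=0.54, far=0.15; AND[a·b] → w = 0.0559
Weighted average = (0.1533·-4.0 + 0.0651·25.0 + 0.0066·-18.0 + 0.1296·14.0 + 0.0559·9.0) / (0.1533 + 0.0651 + 0.0066 + 0.1296 + 0.0559)
  = 3.2126 / 0.4105 = 7.826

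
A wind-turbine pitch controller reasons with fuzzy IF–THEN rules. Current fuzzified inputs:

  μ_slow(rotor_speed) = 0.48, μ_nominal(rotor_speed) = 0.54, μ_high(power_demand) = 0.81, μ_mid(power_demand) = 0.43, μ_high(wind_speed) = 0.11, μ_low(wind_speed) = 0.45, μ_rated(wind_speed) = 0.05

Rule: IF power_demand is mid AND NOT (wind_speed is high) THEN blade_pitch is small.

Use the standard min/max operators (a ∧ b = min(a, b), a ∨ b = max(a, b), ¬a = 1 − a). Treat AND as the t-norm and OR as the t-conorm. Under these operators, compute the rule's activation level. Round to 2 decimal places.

0.43

firing strength: mid=0.43, ¬high=1−0.11=0.89; AND[min(a, b)] → w = 0.43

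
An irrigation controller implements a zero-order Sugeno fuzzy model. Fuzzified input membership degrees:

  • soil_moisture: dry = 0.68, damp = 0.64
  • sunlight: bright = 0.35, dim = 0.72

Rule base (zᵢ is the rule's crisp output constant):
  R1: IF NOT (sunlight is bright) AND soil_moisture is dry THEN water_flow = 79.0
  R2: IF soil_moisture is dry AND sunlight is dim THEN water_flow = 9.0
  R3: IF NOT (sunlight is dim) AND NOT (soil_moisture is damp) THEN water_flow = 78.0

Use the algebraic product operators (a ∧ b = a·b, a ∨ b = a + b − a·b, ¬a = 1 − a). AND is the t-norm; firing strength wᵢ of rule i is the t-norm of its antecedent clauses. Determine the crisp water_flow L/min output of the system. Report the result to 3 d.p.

R1 (z=79.0): ¬bright=1−0.35=0.65, dry=0.68; AND[a·b] → w = 0.4420
R2 (z=9.0): dry=0.68, dim=0.72; AND[a·b] → w = 0.4896
R3 (z=78.0): ¬dim=1−0.72=0.28, ¬damp=1−0.64=0.36; AND[a·b] → w = 0.1008
Weighted average = (0.4420·79.0 + 0.4896·9.0 + 0.1008·78.0) / (0.4420 + 0.4896 + 0.1008)
  = 47.1868 / 1.0324 = 45.706

45.706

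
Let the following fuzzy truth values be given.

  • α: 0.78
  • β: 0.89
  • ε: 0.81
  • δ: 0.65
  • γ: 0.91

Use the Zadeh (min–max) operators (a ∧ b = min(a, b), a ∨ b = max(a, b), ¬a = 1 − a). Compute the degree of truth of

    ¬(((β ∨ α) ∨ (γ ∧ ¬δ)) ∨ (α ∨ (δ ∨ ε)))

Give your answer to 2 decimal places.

β ∨ α = max(a, b) on (0.89, 0.78) = 0.89
¬δ = 1 − 0.65 = 0.35
γ ∧ ¬δ = min(a, b) on (0.91, 0.35) = 0.35
(β ∨ α) ∨ (γ ∧ ¬δ) = max(a, b) on (0.89, 0.35) = 0.89
δ ∨ ε = max(a, b) on (0.65, 0.81) = 0.81
α ∨ (δ ∨ ε) = max(a, b) on (0.78, 0.81) = 0.81
((β ∨ α) ∨ (γ ∧ ¬δ)) ∨ (α ∨ (δ ∨ ε)) = max(a, b) on (0.89, 0.81) = 0.89
¬(((β ∨ α) ∨ (γ ∧ ¬δ)) ∨ (α ∨ (δ ∨ ε))) = 1 − 0.89 = 0.11

0.11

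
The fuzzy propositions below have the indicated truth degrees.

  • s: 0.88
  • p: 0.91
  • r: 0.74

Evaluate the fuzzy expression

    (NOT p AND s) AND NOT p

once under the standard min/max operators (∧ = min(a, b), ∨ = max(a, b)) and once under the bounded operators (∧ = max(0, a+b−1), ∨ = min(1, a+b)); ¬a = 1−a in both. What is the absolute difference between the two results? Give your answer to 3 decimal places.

0.090

Under standard min/max:
  NOT p = 1 − 0.91 = 0.09
  NOT p AND s = min(a, b) on (0.09, 0.88) = 0.09
  NOT p = 1 − 0.91 = 0.09
  (NOT p AND s) AND NOT p = min(a, b) on (0.09, 0.09) = 0.09
  → value = 0.0900
Under bounded:
  NOT p = 1 − 0.91 = 0.09
  NOT p AND s = max(0, a+b−1) on (0.09, 0.88) = 0.00
  NOT p = 1 − 0.91 = 0.09
  (NOT p AND s) AND NOT p = max(0, a+b−1) on (0.00, 0.09) = 0.00
  → value = 0.0000
|0.0900 − 0.0000| = 0.090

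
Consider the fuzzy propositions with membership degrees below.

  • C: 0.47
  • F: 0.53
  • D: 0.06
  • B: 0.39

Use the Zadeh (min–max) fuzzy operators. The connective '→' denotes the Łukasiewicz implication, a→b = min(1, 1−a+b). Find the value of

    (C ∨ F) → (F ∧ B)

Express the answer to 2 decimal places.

0.86

C ∨ F = max(a, b) on (0.47, 0.53) = 0.53
F ∧ B = min(a, b) on (0.53, 0.39) = 0.39
(C ∨ F) → (F ∧ B)  [Łukasiewicz: min(1, 1−a+b)] with a=0.53, b=0.39 → 0.86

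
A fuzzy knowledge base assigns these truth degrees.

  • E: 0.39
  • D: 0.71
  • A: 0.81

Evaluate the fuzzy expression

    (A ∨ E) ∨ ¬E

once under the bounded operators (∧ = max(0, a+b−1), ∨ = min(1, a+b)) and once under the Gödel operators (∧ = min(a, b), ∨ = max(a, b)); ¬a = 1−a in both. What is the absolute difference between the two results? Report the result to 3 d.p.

Under bounded:
  A ∨ E = min(1, a+b) on (0.81, 0.39) = 1.00
  ¬E = 1 − 0.39 = 0.61
  (A ∨ E) ∨ ¬E = min(1, a+b) on (1.00, 0.61) = 1.00
  → value = 1.0000
Under Gödel:
  A ∨ E = max(a, b) on (0.81, 0.39) = 0.81
  ¬E = 1 − 0.39 = 0.61
  (A ∨ E) ∨ ¬E = max(a, b) on (0.81, 0.61) = 0.81
  → value = 0.8100
|1.0000 − 0.8100| = 0.190

0.190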